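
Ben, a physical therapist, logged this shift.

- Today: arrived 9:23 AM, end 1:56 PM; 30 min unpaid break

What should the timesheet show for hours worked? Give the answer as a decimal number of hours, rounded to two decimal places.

4.05 hours

Today: 9:23 AM–1:56 PM = 4 h 33 min; less 30 min break → 4 h 3 min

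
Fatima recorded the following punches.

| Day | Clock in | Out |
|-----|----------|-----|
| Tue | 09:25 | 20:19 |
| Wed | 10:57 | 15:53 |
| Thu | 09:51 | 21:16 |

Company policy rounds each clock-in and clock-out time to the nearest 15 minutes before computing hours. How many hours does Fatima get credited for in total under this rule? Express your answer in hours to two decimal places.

27.25 hours

Tue: in 09:25→09:30, out 20:19→20:15; 10 h 45 min
Wed: in 10:57→11:00, out 15:53→16:00; 5 h 0 min
Thu: in 09:51→09:45, out 21:16→21:15; 11 h 30 min
Total credited: 27 h 15 min.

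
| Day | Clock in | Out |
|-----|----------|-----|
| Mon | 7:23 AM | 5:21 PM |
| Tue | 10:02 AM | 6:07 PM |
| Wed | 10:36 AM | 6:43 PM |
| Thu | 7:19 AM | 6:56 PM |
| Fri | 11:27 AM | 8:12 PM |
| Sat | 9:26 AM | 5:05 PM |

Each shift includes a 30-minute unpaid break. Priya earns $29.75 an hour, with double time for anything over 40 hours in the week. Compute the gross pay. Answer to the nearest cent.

Mon: 7:23 AM–5:21 PM = 9 h 58 min; less 30 min break → 9 h 28 min
Tue: 10:02 AM–6:07 PM = 8 h 5 min; less 30 min break → 7 h 35 min
Wed: 10:36 AM–6:43 PM = 8 h 7 min; less 30 min break → 7 h 37 min
Thu: 7:19 AM–6:56 PM = 11 h 37 min; less 30 min break → 11 h 7 min
Fri: 11:27 AM–8:12 PM = 8 h 45 min; less 30 min break → 8 h 15 min
Sat: 9:26 AM–5:05 PM = 7 h 39 min; less 30 min break → 7 h 9 min
Total worked: 51 h 11 min = 3071 min.
Regular 40 h 0 min = 2400 min at $29.75/h; overtime 11 h 11 min = 671 min at $59.50/h.
Pay = (2400 × $29.75 + 671 × $59.50) ÷ 60 = $1855.41.

$1855.41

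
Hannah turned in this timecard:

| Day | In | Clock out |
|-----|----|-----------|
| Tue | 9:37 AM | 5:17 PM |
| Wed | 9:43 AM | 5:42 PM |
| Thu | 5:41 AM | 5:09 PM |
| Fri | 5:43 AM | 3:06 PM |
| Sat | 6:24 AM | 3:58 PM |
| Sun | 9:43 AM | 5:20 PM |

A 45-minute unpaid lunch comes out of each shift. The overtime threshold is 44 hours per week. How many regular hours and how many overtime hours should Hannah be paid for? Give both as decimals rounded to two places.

Regular 44.00 hours, overtime 5.18 hours

Tue: 9:37 AM–5:17 PM = 7 h 40 min; less 45 min break → 6 h 55 min
Wed: 9:43 AM–5:42 PM = 7 h 59 min; less 45 min break → 7 h 14 min
Thu: 5:41 AM–5:09 PM = 11 h 28 min; less 45 min break → 10 h 43 min
Fri: 5:43 AM–3:06 PM = 9 h 23 min; less 45 min break → 8 h 38 min
Sat: 6:24 AM–3:58 PM = 9 h 34 min; less 45 min break → 8 h 49 min
Sun: 9:43 AM–5:20 PM = 7 h 37 min; less 45 min break → 6 h 52 min
Total worked: 49 h 11 min = 49.18 h.
Threshold 44 h → overtime 5 h 11 min, regular 44 h 0 min.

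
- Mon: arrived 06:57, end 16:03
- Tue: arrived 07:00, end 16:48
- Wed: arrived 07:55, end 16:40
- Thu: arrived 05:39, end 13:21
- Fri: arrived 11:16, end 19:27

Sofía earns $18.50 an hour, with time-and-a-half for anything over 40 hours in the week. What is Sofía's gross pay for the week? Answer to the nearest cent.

$838.05

Mon: 06:57–16:03 = 9 h 6 min
Tue: 07:00–16:48 = 9 h 48 min
Wed: 07:55–16:40 = 8 h 45 min
Thu: 05:39–13:21 = 7 h 42 min
Fri: 11:16–19:27 = 8 h 11 min
Total worked: 43 h 32 min = 2612 min.
Regular 40 h 0 min = 2400 min at $18.50/h; overtime 3 h 32 min = 212 min at $27.75/h.
Pay = (2400 × $18.50 + 212 × $27.75) ÷ 60 = $838.05.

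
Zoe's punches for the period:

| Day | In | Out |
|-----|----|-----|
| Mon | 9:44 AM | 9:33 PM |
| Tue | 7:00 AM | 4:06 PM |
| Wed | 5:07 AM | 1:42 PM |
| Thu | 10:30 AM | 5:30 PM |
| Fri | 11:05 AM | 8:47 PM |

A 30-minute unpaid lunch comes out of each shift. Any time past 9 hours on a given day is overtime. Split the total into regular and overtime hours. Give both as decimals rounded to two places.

Regular 41.18 hours, overtime 2.52 hours

Mon: 9:44 AM–9:33 PM = 11 h 49 min; less 30 min break → 11 h 19 min
Tue: 7:00 AM–4:06 PM = 9 h 6 min; less 30 min break → 8 h 36 min
Wed: 5:07 AM–1:42 PM = 8 h 35 min; less 30 min break → 8 h 5 min
Thu: 10:30 AM–5:30 PM = 7 h 0 min; less 30 min break → 6 h 30 min
Fri: 11:05 AM–8:47 PM = 9 h 42 min; less 30 min break → 9 h 12 min
Mon reg 9 h 0 min / OT 2 h 19 min; Tue reg 8 h 36 min / OT 0 h 0 min; Wed reg 8 h 5 min / OT 0 h 0 min; Thu reg 6 h 30 min / OT 0 h 0 min; Fri reg 9 h 0 min / OT 0 h 12 min.
Totals: regular 41 h 11 min, overtime 2 h 31 min.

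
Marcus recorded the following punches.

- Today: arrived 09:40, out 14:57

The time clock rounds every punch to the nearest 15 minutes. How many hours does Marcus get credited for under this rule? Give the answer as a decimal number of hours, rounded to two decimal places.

5.25 hours

Today: in 09:40→09:45, out 14:57→15:00; 5 h 15 min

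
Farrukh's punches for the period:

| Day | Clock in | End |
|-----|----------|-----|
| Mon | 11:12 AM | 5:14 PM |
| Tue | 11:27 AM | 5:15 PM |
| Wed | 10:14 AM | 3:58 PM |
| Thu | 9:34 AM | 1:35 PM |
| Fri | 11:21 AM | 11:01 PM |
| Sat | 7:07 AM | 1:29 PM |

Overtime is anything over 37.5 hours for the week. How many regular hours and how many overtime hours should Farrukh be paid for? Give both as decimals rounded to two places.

Regular 37.50 hours, overtime 2.12 hours

Mon: 11:12 AM–5:14 PM = 6 h 2 min
Tue: 11:27 AM–5:15 PM = 5 h 48 min
Wed: 10:14 AM–3:58 PM = 5 h 44 min
Thu: 9:34 AM–1:35 PM = 4 h 1 min
Fri: 11:21 AM–11:01 PM = 11 h 40 min
Sat: 7:07 AM–1:29 PM = 6 h 22 min
Total worked: 39 h 37 min = 39.62 h.
Threshold 37.5 h → overtime 2 h 7 min, regular 37 h 30 min.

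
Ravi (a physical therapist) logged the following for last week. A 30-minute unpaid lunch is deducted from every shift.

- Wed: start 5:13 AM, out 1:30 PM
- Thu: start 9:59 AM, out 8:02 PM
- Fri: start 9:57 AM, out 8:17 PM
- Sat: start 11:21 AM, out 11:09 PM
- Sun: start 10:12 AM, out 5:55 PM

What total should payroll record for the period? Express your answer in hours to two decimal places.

Wed: 5:13 AM–1:30 PM = 8 h 17 min; less 30 min break → 7 h 47 min
Thu: 9:59 AM–8:02 PM = 10 h 3 min; less 30 min break → 9 h 33 min
Fri: 9:57 AM–8:17 PM = 10 h 20 min; less 30 min break → 9 h 50 min
Sat: 11:21 AM–11:09 PM = 11 h 48 min; less 30 min break → 11 h 18 min
Sun: 10:12 AM–5:55 PM = 7 h 43 min; less 30 min break → 7 h 13 min
Total: 7 h 47 min + 9 h 33 min + 9 h 50 min + 11 h 18 min + 7 h 13 min = 45 h 41 min.

45.68 hours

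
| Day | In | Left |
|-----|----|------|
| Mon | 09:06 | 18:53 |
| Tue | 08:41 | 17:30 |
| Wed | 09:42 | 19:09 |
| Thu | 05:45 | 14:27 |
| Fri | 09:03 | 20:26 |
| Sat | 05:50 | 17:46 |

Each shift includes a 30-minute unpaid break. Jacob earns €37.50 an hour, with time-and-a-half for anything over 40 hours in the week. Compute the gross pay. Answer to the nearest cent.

Mon: 09:06–18:53 = 9 h 47 min; less 30 min break → 9 h 17 min
Tue: 08:41–17:30 = 8 h 49 min; less 30 min break → 8 h 19 min
Wed: 09:42–19:09 = 9 h 27 min; less 30 min break → 8 h 57 min
Thu: 05:45–14:27 = 8 h 42 min; less 30 min break → 8 h 12 min
Fri: 09:03–20:26 = 11 h 23 min; less 30 min break → 10 h 53 min
Sat: 05:50–17:46 = 11 h 56 min; less 30 min break → 11 h 26 min
Total worked: 57 h 4 min = 3424 min.
Regular 40 h 0 min = 2400 min at €37.50/h; overtime 17 h 4 min = 1024 min at €56.25/h.
Pay = (2400 × €37.50 + 1024 × €56.25) ÷ 60 = €2460.00.

€2460.00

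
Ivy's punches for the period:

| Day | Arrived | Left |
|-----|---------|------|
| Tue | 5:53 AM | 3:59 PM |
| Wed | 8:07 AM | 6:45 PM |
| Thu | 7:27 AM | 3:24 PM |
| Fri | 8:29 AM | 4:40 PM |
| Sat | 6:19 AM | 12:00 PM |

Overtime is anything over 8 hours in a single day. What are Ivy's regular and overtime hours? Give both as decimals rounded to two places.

Tue: 5:53 AM–3:59 PM = 10 h 6 min
Wed: 8:07 AM–6:45 PM = 10 h 38 min
Thu: 7:27 AM–3:24 PM = 7 h 57 min
Fri: 8:29 AM–4:40 PM = 8 h 11 min
Sat: 6:19 AM–12:00 PM = 5 h 41 min
Tue reg 8 h 0 min / OT 2 h 6 min; Wed reg 8 h 0 min / OT 2 h 38 min; Thu reg 7 h 57 min / OT 0 h 0 min; Fri reg 8 h 0 min / OT 0 h 11 min; Sat reg 5 h 41 min / OT 0 h 0 min.
Totals: regular 37 h 38 min, overtime 4 h 55 min.

Regular 37.63 hours, overtime 4.92 hours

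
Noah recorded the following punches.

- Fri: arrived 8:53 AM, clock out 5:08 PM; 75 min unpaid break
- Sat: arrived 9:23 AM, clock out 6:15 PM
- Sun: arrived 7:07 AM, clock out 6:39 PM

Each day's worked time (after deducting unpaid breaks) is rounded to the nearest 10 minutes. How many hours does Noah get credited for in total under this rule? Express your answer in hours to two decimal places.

Fri: 8:53 AM–5:08 PM = 8 h 15 min − 75 min = 7 h 0 min → rounds to 7 h 0 min
Sat: 9:23 AM–6:15 PM = 8 h 52 min → rounds to 8 h 50 min
Sun: 7:07 AM–6:39 PM = 11 h 32 min → rounds to 11 h 30 min
Total credited: 27 h 20 min.

27.33 hours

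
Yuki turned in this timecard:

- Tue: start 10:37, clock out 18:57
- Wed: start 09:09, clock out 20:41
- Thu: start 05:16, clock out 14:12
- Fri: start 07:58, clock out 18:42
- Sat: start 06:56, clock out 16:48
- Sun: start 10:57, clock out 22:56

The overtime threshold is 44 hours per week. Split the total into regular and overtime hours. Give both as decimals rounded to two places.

Regular 44.00 hours, overtime 17.38 hours

Tue: 10:37–18:57 = 8 h 20 min
Wed: 09:09–20:41 = 11 h 32 min
Thu: 05:16–14:12 = 8 h 56 min
Fri: 07:58–18:42 = 10 h 44 min
Sat: 06:56–16:48 = 9 h 52 min
Sun: 10:57–22:56 = 11 h 59 min
Total worked: 61 h 23 min = 61.38 h.
Threshold 44 h → overtime 17 h 23 min, regular 44 h 0 min.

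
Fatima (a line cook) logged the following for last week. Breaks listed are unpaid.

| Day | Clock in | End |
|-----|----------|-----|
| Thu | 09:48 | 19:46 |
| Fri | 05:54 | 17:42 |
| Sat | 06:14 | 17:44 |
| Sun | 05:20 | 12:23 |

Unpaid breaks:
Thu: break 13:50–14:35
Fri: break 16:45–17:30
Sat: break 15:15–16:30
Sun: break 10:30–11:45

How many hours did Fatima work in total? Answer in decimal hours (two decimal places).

Thu: 09:48–19:46 = 9 h 58 min; less 45 min break → 9 h 13 min
Fri: 05:54–17:42 = 11 h 48 min; less 45 min break → 11 h 3 min
Sat: 06:14–17:44 = 11 h 30 min; less 75 min break → 10 h 15 min
Sun: 05:20–12:23 = 7 h 3 min; less 75 min break → 5 h 48 min
Total: 9 h 13 min + 11 h 3 min + 10 h 15 min + 5 h 48 min = 36 h 19 min.

36.32 hours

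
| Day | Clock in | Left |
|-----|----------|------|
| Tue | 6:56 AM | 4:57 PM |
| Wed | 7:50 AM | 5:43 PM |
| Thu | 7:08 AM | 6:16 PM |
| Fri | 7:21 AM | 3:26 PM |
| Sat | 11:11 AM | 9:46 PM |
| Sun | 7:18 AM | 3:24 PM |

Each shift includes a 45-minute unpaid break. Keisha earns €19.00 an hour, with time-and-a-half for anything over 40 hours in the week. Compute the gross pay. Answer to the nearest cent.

€1139.05

Tue: 6:56 AM–4:57 PM = 10 h 1 min; less 45 min break → 9 h 16 min
Wed: 7:50 AM–5:43 PM = 9 h 53 min; less 45 min break → 9 h 8 min
Thu: 7:08 AM–6:16 PM = 11 h 8 min; less 45 min break → 10 h 23 min
Fri: 7:21 AM–3:26 PM = 8 h 5 min; less 45 min break → 7 h 20 min
Sat: 11:11 AM–9:46 PM = 10 h 35 min; less 45 min break → 9 h 50 min
Sun: 7:18 AM–3:24 PM = 8 h 6 min; less 45 min break → 7 h 21 min
Total worked: 53 h 18 min = 3198 min.
Regular 40 h 0 min = 2400 min at €19.00/h; overtime 13 h 18 min = 798 min at €28.50/h.
Pay = (2400 × €19.00 + 798 × €28.50) ÷ 60 = €1139.05.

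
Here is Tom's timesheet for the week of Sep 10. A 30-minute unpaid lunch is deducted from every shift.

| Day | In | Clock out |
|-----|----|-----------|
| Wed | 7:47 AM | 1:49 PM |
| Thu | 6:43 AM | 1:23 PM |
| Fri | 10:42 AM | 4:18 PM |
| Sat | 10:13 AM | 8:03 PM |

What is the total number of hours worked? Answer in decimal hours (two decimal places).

Wed: 7:47 AM–1:49 PM = 6 h 2 min; less 30 min break → 5 h 32 min
Thu: 6:43 AM–1:23 PM = 6 h 40 min; less 30 min break → 6 h 10 min
Fri: 10:42 AM–4:18 PM = 5 h 36 min; less 30 min break → 5 h 6 min
Sat: 10:13 AM–8:03 PM = 9 h 50 min; less 30 min break → 9 h 20 min
Total: 5 h 32 min + 6 h 10 min + 5 h 6 min + 9 h 20 min = 26 h 8 min.

26.13 hours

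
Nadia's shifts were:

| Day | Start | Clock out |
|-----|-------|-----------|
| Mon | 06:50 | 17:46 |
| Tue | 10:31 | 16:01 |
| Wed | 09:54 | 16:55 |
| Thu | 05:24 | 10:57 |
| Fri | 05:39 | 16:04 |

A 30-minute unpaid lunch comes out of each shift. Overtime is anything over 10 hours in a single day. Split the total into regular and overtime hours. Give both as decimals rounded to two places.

Regular 36.48 hours, overtime 0.43 hours

Mon: 06:50–17:46 = 10 h 56 min; less 30 min break → 10 h 26 min
Tue: 10:31–16:01 = 5 h 30 min; less 30 min break → 5 h 0 min
Wed: 09:54–16:55 = 7 h 1 min; less 30 min break → 6 h 31 min
Thu: 05:24–10:57 = 5 h 33 min; less 30 min break → 5 h 3 min
Fri: 05:39–16:04 = 10 h 25 min; less 30 min break → 9 h 55 min
Mon reg 10 h 0 min / OT 0 h 26 min; Tue reg 5 h 0 min / OT 0 h 0 min; Wed reg 6 h 31 min / OT 0 h 0 min; Thu reg 5 h 3 min / OT 0 h 0 min; Fri reg 9 h 55 min / OT 0 h 0 min.
Totals: regular 36 h 29 min, overtime 0 h 26 min.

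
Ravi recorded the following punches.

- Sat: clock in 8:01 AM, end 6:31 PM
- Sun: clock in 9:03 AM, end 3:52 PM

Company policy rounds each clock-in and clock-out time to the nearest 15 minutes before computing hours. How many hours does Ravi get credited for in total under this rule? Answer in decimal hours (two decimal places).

Sat: in 8:01 AM→8:00 AM, out 6:31 PM→6:30 PM; 10 h 30 min
Sun: in 9:03 AM→9:00 AM, out 3:52 PM→3:45 PM; 6 h 45 min
Total credited: 17 h 15 min.

17.25 hours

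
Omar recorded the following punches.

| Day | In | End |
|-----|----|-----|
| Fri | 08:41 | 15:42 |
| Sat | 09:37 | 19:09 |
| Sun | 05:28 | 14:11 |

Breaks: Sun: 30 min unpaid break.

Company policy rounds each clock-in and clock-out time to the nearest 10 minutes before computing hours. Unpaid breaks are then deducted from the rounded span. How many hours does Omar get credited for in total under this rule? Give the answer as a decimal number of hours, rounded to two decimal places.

24.67 hours

Fri: in 08:41→08:40, out 15:42→15:40; 7 h 0 min
Sat: in 09:37→09:40, out 19:09→19:10; 9 h 30 min
Sun: in 05:28→05:30, out 14:11→14:10; 8 h 40 min − 30 min = 8 h 10 min
Total credited: 24 h 40 min.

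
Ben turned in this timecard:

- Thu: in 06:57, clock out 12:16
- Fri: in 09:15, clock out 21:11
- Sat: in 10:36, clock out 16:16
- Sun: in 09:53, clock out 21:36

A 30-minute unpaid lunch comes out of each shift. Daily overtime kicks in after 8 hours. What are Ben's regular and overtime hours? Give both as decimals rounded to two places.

Thu: 06:57–12:16 = 5 h 19 min; less 30 min break → 4 h 49 min
Fri: 09:15–21:11 = 11 h 56 min; less 30 min break → 11 h 26 min
Sat: 10:36–16:16 = 5 h 40 min; less 30 min break → 5 h 10 min
Sun: 09:53–21:36 = 11 h 43 min; less 30 min break → 11 h 13 min
Thu reg 4 h 49 min / OT 0 h 0 min; Fri reg 8 h 0 min / OT 3 h 26 min; Sat reg 5 h 10 min / OT 0 h 0 min; Sun reg 8 h 0 min / OT 3 h 13 min.
Totals: regular 25 h 59 min, overtime 6 h 39 min.

Regular 25.98 hours, overtime 6.65 hours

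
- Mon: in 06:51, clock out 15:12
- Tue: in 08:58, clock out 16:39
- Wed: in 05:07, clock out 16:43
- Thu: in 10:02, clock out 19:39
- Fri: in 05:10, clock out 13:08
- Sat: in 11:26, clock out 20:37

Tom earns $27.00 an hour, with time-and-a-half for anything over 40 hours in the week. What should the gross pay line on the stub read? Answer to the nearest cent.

$1663.20

Mon: 06:51–15:12 = 8 h 21 min
Tue: 08:58–16:39 = 7 h 41 min
Wed: 05:07–16:43 = 11 h 36 min
Thu: 10:02–19:39 = 9 h 37 min
Fri: 05:10–13:08 = 7 h 58 min
Sat: 11:26–20:37 = 9 h 11 min
Total worked: 54 h 24 min = 3264 min.
Regular 40 h 0 min = 2400 min at $27.00/h; overtime 14 h 24 min = 864 min at $40.50/h.
Pay = (2400 × $27.00 + 864 × $40.50) ÷ 60 = $1663.20.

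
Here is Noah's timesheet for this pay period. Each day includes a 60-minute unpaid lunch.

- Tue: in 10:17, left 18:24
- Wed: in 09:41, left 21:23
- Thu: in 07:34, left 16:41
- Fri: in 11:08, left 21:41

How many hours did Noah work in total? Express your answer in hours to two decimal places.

Tue: 10:17–18:24 = 8 h 7 min; less 60 min break → 7 h 7 min
Wed: 09:41–21:23 = 11 h 42 min; less 60 min break → 10 h 42 min
Thu: 07:34–16:41 = 9 h 7 min; less 60 min break → 8 h 7 min
Fri: 11:08–21:41 = 10 h 33 min; less 60 min break → 9 h 33 min
Total: 7 h 7 min + 10 h 42 min + 8 h 7 min + 9 h 33 min = 35 h 29 min.

35.48 hours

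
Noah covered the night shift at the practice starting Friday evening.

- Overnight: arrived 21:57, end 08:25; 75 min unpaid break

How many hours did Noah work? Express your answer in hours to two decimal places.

9.22 hours

Overnight: 21:57 → midnight = 2 h 3 min; midnight → 08:25 = 8 h 25 min; span 10 h 28 min; less 75 min break → 9 h 13 min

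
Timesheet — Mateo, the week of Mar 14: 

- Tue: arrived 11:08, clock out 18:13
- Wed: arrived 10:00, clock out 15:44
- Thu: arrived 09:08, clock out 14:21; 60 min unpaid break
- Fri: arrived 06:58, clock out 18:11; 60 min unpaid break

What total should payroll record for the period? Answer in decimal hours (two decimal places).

Tue: 11:08–18:13 = 7 h 5 min
Wed: 10:00–15:44 = 5 h 44 min
Thu: 09:08–14:21 = 5 h 13 min; less 60 min break → 4 h 13 min
Fri: 06:58–18:11 = 11 h 13 min; less 60 min break → 10 h 13 min
Total: 7 h 5 min + 5 h 44 min + 4 h 13 min + 10 h 13 min = 27 h 15 min.

27.25 hours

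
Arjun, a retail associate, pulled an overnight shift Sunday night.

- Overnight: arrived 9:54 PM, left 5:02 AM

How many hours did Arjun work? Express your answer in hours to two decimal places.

Overnight: 9:54 PM → midnight = 2 h 6 min; midnight → 5:02 AM = 5 h 2 min; span 7 h 8 min

7.13 hours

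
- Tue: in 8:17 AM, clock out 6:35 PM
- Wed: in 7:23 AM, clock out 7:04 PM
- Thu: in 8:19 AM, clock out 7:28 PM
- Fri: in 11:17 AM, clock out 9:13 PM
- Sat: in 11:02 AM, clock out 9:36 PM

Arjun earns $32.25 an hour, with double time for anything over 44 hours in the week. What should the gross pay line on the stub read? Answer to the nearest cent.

$2040.35

Tue: 8:17 AM–6:35 PM = 10 h 18 min
Wed: 7:23 AM–7:04 PM = 11 h 41 min
Thu: 8:19 AM–7:28 PM = 11 h 9 min
Fri: 11:17 AM–9:13 PM = 9 h 56 min
Sat: 11:02 AM–9:36 PM = 10 h 34 min
Total worked: 53 h 38 min = 3218 min.
Regular 44 h 0 min = 2640 min at $32.25/h; overtime 9 h 38 min = 578 min at $64.50/h.
Pay = (2640 × $32.25 + 578 × $64.50) ÷ 60 = $2040.35.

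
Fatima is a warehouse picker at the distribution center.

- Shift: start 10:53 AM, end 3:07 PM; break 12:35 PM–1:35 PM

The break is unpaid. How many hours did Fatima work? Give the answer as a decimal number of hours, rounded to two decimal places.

Shift: 10:53 AM–3:07 PM = 4 h 14 min; less 60 min break → 3 h 14 min

3.23 hours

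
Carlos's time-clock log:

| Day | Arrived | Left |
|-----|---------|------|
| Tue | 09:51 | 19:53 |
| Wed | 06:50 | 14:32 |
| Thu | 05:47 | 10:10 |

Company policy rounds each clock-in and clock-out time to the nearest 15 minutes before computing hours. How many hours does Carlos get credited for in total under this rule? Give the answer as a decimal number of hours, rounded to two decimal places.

Tue: in 09:51→09:45, out 19:53→20:00; 10 h 15 min
Wed: in 06:50→06:45, out 14:32→14:30; 7 h 45 min
Thu: in 05:47→05:45, out 10:10→10:15; 4 h 30 min
Total credited: 22 h 30 min.

22.50 hours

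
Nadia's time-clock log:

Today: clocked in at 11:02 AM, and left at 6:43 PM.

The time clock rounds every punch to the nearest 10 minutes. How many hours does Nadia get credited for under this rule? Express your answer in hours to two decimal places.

7.67 hours

Today: in 11:02 AM→11:00 AM, out 6:43 PM→6:40 PM; 7 h 40 min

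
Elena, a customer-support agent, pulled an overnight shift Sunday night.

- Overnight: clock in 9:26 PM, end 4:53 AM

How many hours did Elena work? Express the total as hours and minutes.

Overnight: 9:26 PM → midnight = 2 h 34 min; midnight → 4:53 AM = 4 h 53 min; span 7 h 27 min

7 h 27 min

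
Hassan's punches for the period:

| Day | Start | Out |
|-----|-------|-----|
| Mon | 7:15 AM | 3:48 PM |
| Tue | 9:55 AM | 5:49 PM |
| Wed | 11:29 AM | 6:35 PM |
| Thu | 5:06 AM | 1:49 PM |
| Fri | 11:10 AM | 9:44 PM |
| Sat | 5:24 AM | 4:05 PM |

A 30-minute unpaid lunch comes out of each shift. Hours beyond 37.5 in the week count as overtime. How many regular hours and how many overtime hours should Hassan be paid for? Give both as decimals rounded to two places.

Mon: 7:15 AM–3:48 PM = 8 h 33 min; less 30 min break → 8 h 3 min
Tue: 9:55 AM–5:49 PM = 7 h 54 min; less 30 min break → 7 h 24 min
Wed: 11:29 AM–6:35 PM = 7 h 6 min; less 30 min break → 6 h 36 min
Thu: 5:06 AM–1:49 PM = 8 h 43 min; less 30 min break → 8 h 13 min
Fri: 11:10 AM–9:44 PM = 10 h 34 min; less 30 min break → 10 h 4 min
Sat: 5:24 AM–4:05 PM = 10 h 41 min; less 30 min break → 10 h 11 min
Total worked: 50 h 31 min = 50.52 h.
Threshold 37.5 h → overtime 13 h 1 min, regular 37 h 30 min.

Regular 37.50 hours, overtime 13.02 hours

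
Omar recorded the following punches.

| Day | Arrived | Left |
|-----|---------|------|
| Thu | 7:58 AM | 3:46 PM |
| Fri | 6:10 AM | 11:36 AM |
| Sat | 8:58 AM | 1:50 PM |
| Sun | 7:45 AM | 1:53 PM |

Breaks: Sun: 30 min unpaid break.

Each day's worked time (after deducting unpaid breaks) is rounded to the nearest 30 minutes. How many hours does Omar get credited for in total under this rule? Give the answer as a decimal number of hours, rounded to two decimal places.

24.00 hours

Thu: 7:58 AM–3:46 PM = 7 h 48 min → rounds to 8 h 0 min
Fri: 6:10 AM–11:36 AM = 5 h 26 min → rounds to 5 h 30 min
Sat: 8:58 AM–1:50 PM = 4 h 52 min → rounds to 5 h 0 min
Sun: 7:45 AM–1:53 PM = 6 h 8 min − 30 min = 5 h 38 min → rounds to 5 h 30 min
Total credited: 24 h 0 min.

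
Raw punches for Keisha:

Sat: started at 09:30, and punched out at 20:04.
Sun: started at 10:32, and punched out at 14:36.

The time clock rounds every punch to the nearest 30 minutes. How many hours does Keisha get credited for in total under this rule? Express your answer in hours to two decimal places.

14.50 hours

Sat: in 09:30→09:30, out 20:04→20:00; 10 h 30 min
Sun: in 10:32→10:30, out 14:36→14:30; 4 h 0 min
Total credited: 14 h 30 min.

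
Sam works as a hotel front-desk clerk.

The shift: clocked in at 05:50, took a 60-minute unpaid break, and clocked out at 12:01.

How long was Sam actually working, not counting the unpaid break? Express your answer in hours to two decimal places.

The shift: 05:50–12:01 = 6 h 11 min; less 60 min break → 5 h 11 min

5.18 hours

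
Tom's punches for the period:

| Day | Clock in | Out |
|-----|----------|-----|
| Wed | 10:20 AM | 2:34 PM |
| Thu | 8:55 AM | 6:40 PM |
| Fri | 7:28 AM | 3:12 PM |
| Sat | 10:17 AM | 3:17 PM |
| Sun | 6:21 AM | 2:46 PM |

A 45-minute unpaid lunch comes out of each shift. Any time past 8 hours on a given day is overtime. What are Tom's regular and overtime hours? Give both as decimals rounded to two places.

Wed: 10:20 AM–2:34 PM = 4 h 14 min; less 45 min break → 3 h 29 min
Thu: 8:55 AM–6:40 PM = 9 h 45 min; less 45 min break → 9 h 0 min
Fri: 7:28 AM–3:12 PM = 7 h 44 min; less 45 min break → 6 h 59 min
Sat: 10:17 AM–3:17 PM = 5 h 0 min; less 45 min break → 4 h 15 min
Sun: 6:21 AM–2:46 PM = 8 h 25 min; less 45 min break → 7 h 40 min
Wed reg 3 h 29 min / OT 0 h 0 min; Thu reg 8 h 0 min / OT 1 h 0 min; Fri reg 6 h 59 min / OT 0 h 0 min; Sat reg 4 h 15 min / OT 0 h 0 min; Sun reg 7 h 40 min / OT 0 h 0 min.
Totals: regular 30 h 23 min, overtime 1 h 0 min.

Regular 30.38 hours, overtime 1.00 hours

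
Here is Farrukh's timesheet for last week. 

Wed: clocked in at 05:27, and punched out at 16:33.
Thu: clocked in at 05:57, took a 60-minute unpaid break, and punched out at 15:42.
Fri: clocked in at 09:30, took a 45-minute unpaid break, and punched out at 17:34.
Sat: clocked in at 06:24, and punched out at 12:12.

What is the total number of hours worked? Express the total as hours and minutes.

Wed: 05:27–16:33 = 11 h 6 min
Thu: 05:57–15:42 = 9 h 45 min; less 60 min break → 8 h 45 min
Fri: 09:30–17:34 = 8 h 4 min; less 45 min break → 7 h 19 min
Sat: 06:24–12:12 = 5 h 48 min
Total: 11 h 6 min + 8 h 45 min + 7 h 19 min + 5 h 48 min = 32 h 58 min.

32 h 58 min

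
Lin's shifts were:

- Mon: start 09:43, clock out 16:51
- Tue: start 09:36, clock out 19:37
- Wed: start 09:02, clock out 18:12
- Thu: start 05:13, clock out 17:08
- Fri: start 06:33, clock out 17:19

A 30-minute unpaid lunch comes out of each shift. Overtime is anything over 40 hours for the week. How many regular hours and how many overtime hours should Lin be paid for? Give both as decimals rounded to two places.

Regular 40.00 hours, overtime 6.50 hours

Mon: 09:43–16:51 = 7 h 8 min; less 30 min break → 6 h 38 min
Tue: 09:36–19:37 = 10 h 1 min; less 30 min break → 9 h 31 min
Wed: 09:02–18:12 = 9 h 10 min; less 30 min break → 8 h 40 min
Thu: 05:13–17:08 = 11 h 55 min; less 30 min break → 11 h 25 min
Fri: 06:33–17:19 = 10 h 46 min; less 30 min break → 10 h 16 min
Total worked: 46 h 30 min = 46.50 h.
Threshold 40 h → overtime 6 h 30 min, regular 40 h 0 min.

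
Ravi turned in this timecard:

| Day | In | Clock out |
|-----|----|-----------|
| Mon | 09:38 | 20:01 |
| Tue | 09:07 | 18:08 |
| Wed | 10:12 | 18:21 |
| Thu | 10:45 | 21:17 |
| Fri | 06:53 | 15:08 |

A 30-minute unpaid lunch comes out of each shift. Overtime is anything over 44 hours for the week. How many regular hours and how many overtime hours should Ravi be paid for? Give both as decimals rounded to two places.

Mon: 09:38–20:01 = 10 h 23 min; less 30 min break → 9 h 53 min
Tue: 09:07–18:08 = 9 h 1 min; less 30 min break → 8 h 31 min
Wed: 10:12–18:21 = 8 h 9 min; less 30 min break → 7 h 39 min
Thu: 10:45–21:17 = 10 h 32 min; less 30 min break → 10 h 2 min
Fri: 06:53–15:08 = 8 h 15 min; less 30 min break → 7 h 45 min
Total worked: 43 h 50 min = 43.83 h.
Threshold 44 h → overtime 0 h 0 min, regular 43 h 50 min.

Regular 43.83 hours, overtime 0.00 hours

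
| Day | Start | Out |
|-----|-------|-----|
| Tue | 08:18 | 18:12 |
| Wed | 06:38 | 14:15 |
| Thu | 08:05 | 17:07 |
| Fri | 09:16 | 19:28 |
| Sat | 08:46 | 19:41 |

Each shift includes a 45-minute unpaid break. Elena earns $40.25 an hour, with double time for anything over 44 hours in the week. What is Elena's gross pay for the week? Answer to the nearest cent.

Tue: 08:18–18:12 = 9 h 54 min; less 45 min break → 9 h 9 min
Wed: 06:38–14:15 = 7 h 37 min; less 45 min break → 6 h 52 min
Thu: 08:05–17:07 = 9 h 2 min; less 45 min break → 8 h 17 min
Fri: 09:16–19:28 = 10 h 12 min; less 45 min break → 9 h 27 min
Sat: 08:46–19:41 = 10 h 55 min; less 45 min break → 10 h 10 min
Total worked: 43 h 55 min = 2635 min.
Regular 43 h 55 min = 2635 min at $40.25/h; overtime 0 h 0 min = 0 min at $80.50/h.
Pay = (2635 × $40.25 + 0 × $80.50) ÷ 60 = $1767.65.

$1767.65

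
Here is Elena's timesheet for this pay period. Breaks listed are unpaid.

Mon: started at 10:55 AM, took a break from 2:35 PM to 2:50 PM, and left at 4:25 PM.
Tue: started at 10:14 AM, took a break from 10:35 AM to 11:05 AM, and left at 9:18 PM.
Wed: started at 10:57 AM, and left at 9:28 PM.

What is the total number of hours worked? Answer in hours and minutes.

26 h 20 min

Mon: 10:55 AM–4:25 PM = 5 h 30 min; less 15 min break → 5 h 15 min
Tue: 10:14 AM–9:18 PM = 11 h 4 min; less 30 min break → 10 h 34 min
Wed: 10:57 AM–9:28 PM = 10 h 31 min
Total: 5 h 15 min + 10 h 34 min + 10 h 31 min = 26 h 20 min.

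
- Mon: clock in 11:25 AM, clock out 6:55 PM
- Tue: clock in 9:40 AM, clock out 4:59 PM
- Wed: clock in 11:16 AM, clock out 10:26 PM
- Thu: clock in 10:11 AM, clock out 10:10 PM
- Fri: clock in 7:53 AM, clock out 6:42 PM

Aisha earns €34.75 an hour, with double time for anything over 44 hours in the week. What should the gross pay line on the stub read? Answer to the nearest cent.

Mon: 11:25 AM–6:55 PM = 7 h 30 min
Tue: 9:40 AM–4:59 PM = 7 h 19 min
Wed: 11:16 AM–10:26 PM = 11 h 10 min
Thu: 10:11 AM–10:10 PM = 11 h 59 min
Fri: 7:53 AM–6:42 PM = 10 h 49 min
Total worked: 48 h 47 min = 2927 min.
Regular 44 h 0 min = 2640 min at €34.75/h; overtime 4 h 47 min = 287 min at €69.50/h.
Pay = (2640 × €34.75 + 287 × €69.50) ÷ 60 = €1861.44.

€1861.44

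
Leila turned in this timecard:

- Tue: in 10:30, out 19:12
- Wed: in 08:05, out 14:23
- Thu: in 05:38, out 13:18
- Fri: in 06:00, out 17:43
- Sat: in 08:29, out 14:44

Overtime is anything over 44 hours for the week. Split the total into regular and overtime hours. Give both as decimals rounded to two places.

Tue: 10:30–19:12 = 8 h 42 min
Wed: 08:05–14:23 = 6 h 18 min
Thu: 05:38–13:18 = 7 h 40 min
Fri: 06:00–17:43 = 11 h 43 min
Sat: 08:29–14:44 = 6 h 15 min
Total worked: 40 h 38 min = 40.63 h.
Threshold 44 h → overtime 0 h 0 min, regular 40 h 38 min.

Regular 40.63 hours, overtime 0.00 hours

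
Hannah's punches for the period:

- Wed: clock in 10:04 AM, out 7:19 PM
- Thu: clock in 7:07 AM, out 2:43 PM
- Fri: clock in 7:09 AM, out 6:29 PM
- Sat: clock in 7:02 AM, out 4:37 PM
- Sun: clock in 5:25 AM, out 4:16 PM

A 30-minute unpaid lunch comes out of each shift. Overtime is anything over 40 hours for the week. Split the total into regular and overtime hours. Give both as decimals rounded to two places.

Wed: 10:04 AM–7:19 PM = 9 h 15 min; less 30 min break → 8 h 45 min
Thu: 7:07 AM–2:43 PM = 7 h 36 min; less 30 min break → 7 h 6 min
Fri: 7:09 AM–6:29 PM = 11 h 20 min; less 30 min break → 10 h 50 min
Sat: 7:02 AM–4:37 PM = 9 h 35 min; less 30 min break → 9 h 5 min
Sun: 5:25 AM–4:16 PM = 10 h 51 min; less 30 min break → 10 h 21 min
Total worked: 46 h 7 min = 46.12 h.
Threshold 40 h → overtime 6 h 7 min, regular 40 h 0 min.

Regular 40.00 hours, overtime 6.12 hours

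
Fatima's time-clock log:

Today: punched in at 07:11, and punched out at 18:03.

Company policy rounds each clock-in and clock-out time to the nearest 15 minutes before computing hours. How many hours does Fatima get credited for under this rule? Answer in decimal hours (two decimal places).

Today: in 07:11→07:15, out 18:03→18:00; 10 h 45 min

10.75 hours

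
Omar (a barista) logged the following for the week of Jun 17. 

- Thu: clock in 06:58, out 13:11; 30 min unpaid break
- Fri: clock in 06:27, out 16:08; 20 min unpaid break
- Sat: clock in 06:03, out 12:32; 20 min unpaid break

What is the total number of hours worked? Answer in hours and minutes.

Thu: 06:58–13:11 = 6 h 13 min; less 30 min break → 5 h 43 min
Fri: 06:27–16:08 = 9 h 41 min; less 20 min break → 9 h 21 min
Sat: 06:03–12:32 = 6 h 29 min; less 20 min break → 6 h 9 min
Total: 5 h 43 min + 9 h 21 min + 6 h 9 min = 21 h 13 min.

21 h 13 min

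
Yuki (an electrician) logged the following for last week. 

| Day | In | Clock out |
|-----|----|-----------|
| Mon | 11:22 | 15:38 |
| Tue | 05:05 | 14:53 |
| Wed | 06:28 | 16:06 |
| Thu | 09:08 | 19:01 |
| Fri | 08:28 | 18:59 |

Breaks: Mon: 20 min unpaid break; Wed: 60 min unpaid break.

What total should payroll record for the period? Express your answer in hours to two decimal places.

Mon: 11:22–15:38 = 4 h 16 min; less 20 min break → 3 h 56 min
Tue: 05:05–14:53 = 9 h 48 min
Wed: 06:28–16:06 = 9 h 38 min; less 60 min break → 8 h 38 min
Thu: 09:08–19:01 = 9 h 53 min
Fri: 08:28–18:59 = 10 h 31 min
Total: 3 h 56 min + 9 h 48 min + 8 h 38 min + 9 h 53 min + 10 h 31 min = 42 h 46 min.

42.77 hours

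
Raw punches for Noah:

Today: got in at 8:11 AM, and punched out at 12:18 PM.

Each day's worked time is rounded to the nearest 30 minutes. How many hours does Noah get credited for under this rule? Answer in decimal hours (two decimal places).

4.00 hours

Today: 8:11 AM–12:18 PM = 4 h 7 min → rounds to 4 h 0 min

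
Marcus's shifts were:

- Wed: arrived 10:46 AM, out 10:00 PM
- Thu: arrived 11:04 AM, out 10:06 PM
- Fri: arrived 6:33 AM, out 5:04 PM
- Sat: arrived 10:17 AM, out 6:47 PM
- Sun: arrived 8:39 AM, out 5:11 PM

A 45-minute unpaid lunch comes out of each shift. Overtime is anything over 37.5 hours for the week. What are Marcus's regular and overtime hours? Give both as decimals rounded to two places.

Regular 37.50 hours, overtime 8.57 hours

Wed: 10:46 AM–10:00 PM = 11 h 14 min; less 45 min break → 10 h 29 min
Thu: 11:04 AM–10:06 PM = 11 h 2 min; less 45 min break → 10 h 17 min
Fri: 6:33 AM–5:04 PM = 10 h 31 min; less 45 min break → 9 h 46 min
Sat: 10:17 AM–6:47 PM = 8 h 30 min; less 45 min break → 7 h 45 min
Sun: 8:39 AM–5:11 PM = 8 h 32 min; less 45 min break → 7 h 47 min
Total worked: 46 h 4 min = 46.07 h.
Threshold 37.5 h → overtime 8 h 34 min, regular 37 h 30 min.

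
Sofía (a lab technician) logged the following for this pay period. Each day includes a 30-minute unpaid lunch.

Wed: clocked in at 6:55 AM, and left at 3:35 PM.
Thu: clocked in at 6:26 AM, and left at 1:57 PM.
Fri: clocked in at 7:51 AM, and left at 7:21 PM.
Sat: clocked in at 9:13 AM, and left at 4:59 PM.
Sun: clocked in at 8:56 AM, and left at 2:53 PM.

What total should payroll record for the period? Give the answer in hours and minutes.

38 h 54 min

Wed: 6:55 AM–3:35 PM = 8 h 40 min; less 30 min break → 8 h 10 min
Thu: 6:26 AM–1:57 PM = 7 h 31 min; less 30 min break → 7 h 1 min
Fri: 7:51 AM–7:21 PM = 11 h 30 min; less 30 min break → 11 h 0 min
Sat: 9:13 AM–4:59 PM = 7 h 46 min; less 30 min break → 7 h 16 min
Sun: 8:56 AM–2:53 PM = 5 h 57 min; less 30 min break → 5 h 27 min
Total: 8 h 10 min + 7 h 1 min + 11 h 0 min + 7 h 16 min + 5 h 27 min = 38 h 54 min.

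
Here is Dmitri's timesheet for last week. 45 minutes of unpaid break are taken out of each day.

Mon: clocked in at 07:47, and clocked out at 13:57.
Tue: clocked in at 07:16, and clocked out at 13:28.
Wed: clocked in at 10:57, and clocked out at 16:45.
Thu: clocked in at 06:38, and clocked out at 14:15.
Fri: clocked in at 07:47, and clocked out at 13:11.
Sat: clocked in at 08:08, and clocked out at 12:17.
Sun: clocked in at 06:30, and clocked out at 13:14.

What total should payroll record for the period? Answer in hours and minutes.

36 h 49 min

Mon: 07:47–13:57 = 6 h 10 min; less 45 min break → 5 h 25 min
Tue: 07:16–13:28 = 6 h 12 min; less 45 min break → 5 h 27 min
Wed: 10:57–16:45 = 5 h 48 min; less 45 min break → 5 h 3 min
Thu: 06:38–14:15 = 7 h 37 min; less 45 min break → 6 h 52 min
Fri: 07:47–13:11 = 5 h 24 min; less 45 min break → 4 h 39 min
Sat: 08:08–12:17 = 4 h 9 min; less 45 min break → 3 h 24 min
Sun: 06:30–13:14 = 6 h 44 min; less 45 min break → 5 h 59 min
Total: 5 h 25 min + 5 h 27 min + 5 h 3 min + 6 h 52 min + 4 h 39 min + 3 h 24 min + 5 h 59 min = 36 h 49 min.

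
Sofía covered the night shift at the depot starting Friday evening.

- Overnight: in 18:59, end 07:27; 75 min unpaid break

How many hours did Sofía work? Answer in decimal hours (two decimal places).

Overnight: 18:59 → midnight = 5 h 1 min; midnight → 07:27 = 7 h 27 min; span 12 h 28 min; less 75 min break → 11 h 13 min

11.22 hours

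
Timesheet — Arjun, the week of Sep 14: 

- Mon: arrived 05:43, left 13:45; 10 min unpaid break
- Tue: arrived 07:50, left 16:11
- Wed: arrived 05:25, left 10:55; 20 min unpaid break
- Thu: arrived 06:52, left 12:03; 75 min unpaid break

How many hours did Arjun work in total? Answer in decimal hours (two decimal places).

Mon: 05:43–13:45 = 8 h 2 min; less 10 min break → 7 h 52 min
Tue: 07:50–16:11 = 8 h 21 min
Wed: 05:25–10:55 = 5 h 30 min; less 20 min break → 5 h 10 min
Thu: 06:52–12:03 = 5 h 11 min; less 75 min break → 3 h 56 min
Total: 7 h 52 min + 8 h 21 min + 5 h 10 min + 3 h 56 min = 25 h 19 min.

25.32 hours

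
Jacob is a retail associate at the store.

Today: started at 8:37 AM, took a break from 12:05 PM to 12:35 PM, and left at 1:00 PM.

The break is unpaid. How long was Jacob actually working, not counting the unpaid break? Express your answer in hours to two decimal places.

Today: 8:37 AM–1:00 PM = 4 h 23 min; less 30 min break → 3 h 53 min

3.88 hours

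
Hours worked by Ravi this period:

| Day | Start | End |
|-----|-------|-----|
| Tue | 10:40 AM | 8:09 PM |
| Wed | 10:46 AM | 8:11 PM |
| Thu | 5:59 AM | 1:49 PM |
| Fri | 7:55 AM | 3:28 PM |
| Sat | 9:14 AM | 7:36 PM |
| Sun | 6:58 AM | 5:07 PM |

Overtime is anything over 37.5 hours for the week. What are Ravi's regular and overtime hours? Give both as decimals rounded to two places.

Regular 37.50 hours, overtime 17.30 hours

Tue: 10:40 AM–8:09 PM = 9 h 29 min
Wed: 10:46 AM–8:11 PM = 9 h 25 min
Thu: 5:59 AM–1:49 PM = 7 h 50 min
Fri: 7:55 AM–3:28 PM = 7 h 33 min
Sat: 9:14 AM–7:36 PM = 10 h 22 min
Sun: 6:58 AM–5:07 PM = 10 h 9 min
Total worked: 54 h 48 min = 54.80 h.
Threshold 37.5 h → overtime 17 h 18 min, regular 37 h 30 min.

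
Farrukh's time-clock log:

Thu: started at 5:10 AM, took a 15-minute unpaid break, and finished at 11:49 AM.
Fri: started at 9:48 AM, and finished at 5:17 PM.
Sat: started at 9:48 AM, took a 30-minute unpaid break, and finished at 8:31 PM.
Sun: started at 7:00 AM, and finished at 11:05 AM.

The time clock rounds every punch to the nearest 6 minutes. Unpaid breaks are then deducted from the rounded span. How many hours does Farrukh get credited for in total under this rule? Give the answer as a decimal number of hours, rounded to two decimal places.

28.15 hours

Thu: in 5:10 AM→5:12 AM, out 11:49 AM→11:48 AM; 6 h 36 min − 15 min = 6 h 21 min
Fri: in 9:48 AM→9:48 AM, out 5:17 PM→5:18 PM; 7 h 30 min
Sat: in 9:48 AM→9:48 AM, out 8:31 PM→8:30 PM; 10 h 42 min − 30 min = 10 h 12 min
Sun: in 7:00 AM→7:00 AM, out 11:05 AM→11:06 AM; 4 h 6 min
Total credited: 28 h 9 min.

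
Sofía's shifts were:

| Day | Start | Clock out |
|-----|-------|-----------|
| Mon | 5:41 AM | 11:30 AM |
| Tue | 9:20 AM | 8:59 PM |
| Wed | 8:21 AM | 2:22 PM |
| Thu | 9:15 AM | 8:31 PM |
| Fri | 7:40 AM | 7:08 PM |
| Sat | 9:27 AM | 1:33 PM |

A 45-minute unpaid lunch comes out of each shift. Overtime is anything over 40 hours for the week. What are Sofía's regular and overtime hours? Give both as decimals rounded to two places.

Mon: 5:41 AM–11:30 AM = 5 h 49 min; less 45 min break → 5 h 4 min
Tue: 9:20 AM–8:59 PM = 11 h 39 min; less 45 min break → 10 h 54 min
Wed: 8:21 AM–2:22 PM = 6 h 1 min; less 45 min break → 5 h 16 min
Thu: 9:15 AM–8:31 PM = 11 h 16 min; less 45 min break → 10 h 31 min
Fri: 7:40 AM–7:08 PM = 11 h 28 min; less 45 min break → 10 h 43 min
Sat: 9:27 AM–1:33 PM = 4 h 6 min; less 45 min break → 3 h 21 min
Total worked: 45 h 49 min = 45.82 h.
Threshold 40 h → overtime 5 h 49 min, regular 40 h 0 min.

Regular 40.00 hours, overtime 5.82 hours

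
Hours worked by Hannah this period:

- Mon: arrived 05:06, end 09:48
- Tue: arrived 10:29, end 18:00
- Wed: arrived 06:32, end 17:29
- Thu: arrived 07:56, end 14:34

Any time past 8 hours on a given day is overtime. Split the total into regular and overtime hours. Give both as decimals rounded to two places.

Mon: 05:06–09:48 = 4 h 42 min
Tue: 10:29–18:00 = 7 h 31 min
Wed: 06:32–17:29 = 10 h 57 min
Thu: 07:56–14:34 = 6 h 38 min
Mon reg 4 h 42 min / OT 0 h 0 min; Tue reg 7 h 31 min / OT 0 h 0 min; Wed reg 8 h 0 min / OT 2 h 57 min; Thu reg 6 h 38 min / OT 0 h 0 min.
Totals: regular 26 h 51 min, overtime 2 h 57 min.

Regular 26.85 hours, overtime 2.95 hours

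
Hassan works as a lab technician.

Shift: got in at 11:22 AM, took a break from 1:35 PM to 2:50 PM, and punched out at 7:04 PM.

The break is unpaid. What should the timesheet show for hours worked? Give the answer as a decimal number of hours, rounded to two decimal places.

Shift: 11:22 AM–7:04 PM = 7 h 42 min; less 75 min break → 6 h 27 min

6.45 hours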